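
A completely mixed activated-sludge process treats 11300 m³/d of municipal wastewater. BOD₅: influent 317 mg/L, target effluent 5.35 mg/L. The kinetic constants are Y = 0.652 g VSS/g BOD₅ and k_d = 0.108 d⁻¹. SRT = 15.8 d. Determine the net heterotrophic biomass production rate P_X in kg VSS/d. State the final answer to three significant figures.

The observed yield is Y_obs = Y/(1 + k_d·θ_c) = 0.652 / (1 + 0.108 × 15.8) = 0.652 / 2.706 = 0.2409 g VSS per g BOD₅ removed.
Substrate removed = Q·(S₀ − S) = 11300 m³/d × (317 − 5.35) g/m³ = 3.52×10^6 g/d = 3522 kg/d.
So the net sludge growth is P_X = 0.2409 × 3522 = 848.4 kg VSS/d.

P_X ≈ 848 kg VSS/d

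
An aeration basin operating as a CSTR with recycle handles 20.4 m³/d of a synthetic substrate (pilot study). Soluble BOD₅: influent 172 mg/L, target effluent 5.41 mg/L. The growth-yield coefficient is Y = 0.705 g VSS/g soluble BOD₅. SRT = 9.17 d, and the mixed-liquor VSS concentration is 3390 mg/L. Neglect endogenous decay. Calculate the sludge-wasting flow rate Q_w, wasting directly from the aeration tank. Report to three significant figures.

V·X = Y·Q·ΔS·θ_c gives V = 0.705 × 20.4 × (172 − 5.41) × 9.17 / 3390 = 6.481 m³.
Wasting from the aeration tank: Q_w = V / θ_c = 6.481 / 9.17 = 0.7068 m³/d.

Q_w ≈ 0.707 m³/d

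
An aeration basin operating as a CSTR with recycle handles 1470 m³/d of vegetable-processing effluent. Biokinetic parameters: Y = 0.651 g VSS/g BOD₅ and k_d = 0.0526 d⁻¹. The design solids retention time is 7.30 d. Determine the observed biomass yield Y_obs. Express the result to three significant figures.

Correct the yield for decay: Y_obs = Y/(1 + k_d θ_c) = 0.651 / (1 + 0.0526 × 7.30) = 0.651 / 1.384 = 0.4704.

Y_obs ≈ 0.470 g VSS/g BOD₅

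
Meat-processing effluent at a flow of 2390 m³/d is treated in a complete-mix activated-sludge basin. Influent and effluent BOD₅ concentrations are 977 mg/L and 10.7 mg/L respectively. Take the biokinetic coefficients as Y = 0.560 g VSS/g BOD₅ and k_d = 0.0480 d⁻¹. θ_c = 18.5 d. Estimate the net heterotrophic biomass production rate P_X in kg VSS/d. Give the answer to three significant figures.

Y_obs = Y / (1 + k_d θ_c) = 0.560 / (1 + 0.0480 × 18.5) = 0.560 / 1.888 = 0.2966.
Q·(S₀ − S) = 2390 × (977 − 10.7) × 10⁻³ = 2309 kg/d removed.
Net biomass production P_X = Y_obs × Q·(S₀ − S) = 0.2966 × 2309 = 685.0 kg VSS/d.

P_X ≈ 685 kg VSS/d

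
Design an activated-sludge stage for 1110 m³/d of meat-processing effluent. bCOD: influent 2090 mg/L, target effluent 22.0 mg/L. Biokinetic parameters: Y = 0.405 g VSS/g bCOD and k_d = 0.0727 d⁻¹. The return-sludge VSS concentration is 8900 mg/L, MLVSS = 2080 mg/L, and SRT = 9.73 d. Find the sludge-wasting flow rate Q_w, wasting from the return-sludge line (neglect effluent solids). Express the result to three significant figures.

Steady-state biomass mass balance: V·X·(1 + k_d·θ_c) = Y·Q·(S₀ − S)·θ_c, so V = 0.405 × 1110 × (2090 − 22.0) × 9.73 / [2080 × (1 + 0.0727 × 9.73)] = 9.05×10^6 / 3551 = 2547 m³.
θ_c = V·X/(Q_w·X_r) when wasting from the recycle, so Q_w = V·X/(θ_c·X_r) = 2547 × 2080 / (9.73 × 8900) = 61.18 m³/d.

Q_w ≈ 61.2 m³/d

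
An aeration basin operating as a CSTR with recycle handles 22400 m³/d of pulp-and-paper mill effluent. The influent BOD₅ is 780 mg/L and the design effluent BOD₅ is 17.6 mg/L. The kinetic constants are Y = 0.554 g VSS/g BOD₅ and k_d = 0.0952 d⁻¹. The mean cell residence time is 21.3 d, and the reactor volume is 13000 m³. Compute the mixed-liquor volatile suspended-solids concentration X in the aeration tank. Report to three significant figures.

X ≈ 5120 mg/L

X = Y·Q·ΔS·θ_c / [V·(1 + k_d θ_c)] = 0.554 × 22400 × (780 − 17.6) × 21.3 / [13000 × (1 + 0.0952 × 21.3)] = 5120 mg/L.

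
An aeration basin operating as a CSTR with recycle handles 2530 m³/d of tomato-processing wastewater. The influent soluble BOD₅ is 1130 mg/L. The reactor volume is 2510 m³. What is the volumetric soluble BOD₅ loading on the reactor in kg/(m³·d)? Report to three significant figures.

L_v ≈ 1.14 kg soluble BOD₅/(m³·d)

L_v = Q S₀ / V = 2530 × 1130 × 10⁻³ / 2510 = 1.139 kg/(m³·d).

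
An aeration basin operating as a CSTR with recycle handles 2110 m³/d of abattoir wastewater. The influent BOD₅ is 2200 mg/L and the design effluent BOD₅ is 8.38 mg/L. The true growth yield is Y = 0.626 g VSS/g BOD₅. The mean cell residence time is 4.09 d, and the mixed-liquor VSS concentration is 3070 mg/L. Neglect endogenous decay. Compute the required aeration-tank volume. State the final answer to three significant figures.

V ≈ 3860 m³

With k_d = 0 the design equation reduces to V = Y Q (S₀−S) θ_c / X = 0.626 × 2110 × (2200 − 8.38) × 4.09 / 3070 = 3857 m³.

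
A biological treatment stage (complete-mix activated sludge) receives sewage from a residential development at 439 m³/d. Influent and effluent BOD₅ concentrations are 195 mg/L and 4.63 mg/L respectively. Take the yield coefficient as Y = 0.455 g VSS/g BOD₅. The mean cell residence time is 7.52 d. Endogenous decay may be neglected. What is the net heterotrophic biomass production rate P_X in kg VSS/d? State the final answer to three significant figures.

P_X ≈ 38.0 kg VSS/d

With endogenous decay neglected, the observed yield equals the true yield: Y_obs = Y = 0.455 g VSS/g BOD₅.
ΔS = 195 − 4.63 = 190.4 mg/L, so the substrate removal rate is 439 × 190.4/1000 = 83.57 kg BOD₅/d.
Net biomass production P_X = Y_obs × Q·(S₀ − S) = 0.4550 × 83.57 = 38.03 kg VSS/d.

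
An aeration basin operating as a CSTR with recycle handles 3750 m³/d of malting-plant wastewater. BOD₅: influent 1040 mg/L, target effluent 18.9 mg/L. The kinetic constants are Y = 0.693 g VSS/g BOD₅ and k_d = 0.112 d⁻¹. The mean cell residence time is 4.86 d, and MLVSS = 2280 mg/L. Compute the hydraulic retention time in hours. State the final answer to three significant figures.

Steady-state biomass mass balance: V·X·(1 + k_d·θ_c) = Y·Q·(S₀ − S)·θ_c, so V = 0.693 × 3750 × (1040 − 18.9) × 4.86 / [2280 × (1 + 0.112 × 4.86)] = 1.29×10^7 / 3521 = 3663 m³.
Hydraulic retention time τ = V/Q = 3663 / 3750 = 0.9767 d = 23.44 h.

τ ≈ 23.4 h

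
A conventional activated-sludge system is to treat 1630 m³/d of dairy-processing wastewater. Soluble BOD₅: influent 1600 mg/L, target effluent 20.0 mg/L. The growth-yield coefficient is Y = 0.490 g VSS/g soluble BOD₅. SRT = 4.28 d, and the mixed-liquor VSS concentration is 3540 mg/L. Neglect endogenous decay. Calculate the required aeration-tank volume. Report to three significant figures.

V ≈ 1530 m³

With k_d = 0 the design equation reduces to V = Y Q (S₀−S) θ_c / X = 0.490 × 1630 × (1600 − 20.0) × 4.28 / 3540 = 1526 m³.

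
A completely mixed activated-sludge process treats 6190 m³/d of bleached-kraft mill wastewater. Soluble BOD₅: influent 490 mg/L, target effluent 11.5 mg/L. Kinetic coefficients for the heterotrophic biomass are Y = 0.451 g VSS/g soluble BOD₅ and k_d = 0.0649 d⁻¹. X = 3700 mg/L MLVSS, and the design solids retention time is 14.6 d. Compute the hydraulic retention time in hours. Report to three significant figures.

τ ≈ 10.5 h

From the SRT design equation V = Y Q (S₀−S) θ_c / [X (1 + k_d θ_c)] = 0.451 × 6190 × (490 − 11.5) × 14.6 / [3700 × (1 + 0.0649 × 14.6)] = 1.95×10^7 / 7206 = 2707 m³.
HRT = V/Q = 2707 m³ / 6190 m³·d⁻¹ = 0.4372 d × 24 = 10.49 h.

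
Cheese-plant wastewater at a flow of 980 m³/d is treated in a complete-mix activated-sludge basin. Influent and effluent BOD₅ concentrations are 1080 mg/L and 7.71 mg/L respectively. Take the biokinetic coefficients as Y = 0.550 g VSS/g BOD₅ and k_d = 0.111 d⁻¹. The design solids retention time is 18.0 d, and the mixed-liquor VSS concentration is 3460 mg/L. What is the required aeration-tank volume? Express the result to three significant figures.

V ≈ 1000 m³

Rearranging the biomass balance for a CMAS with decay, V = Y·Q·ΔS·θ_c / [X·(1+k_d θ_c)] = 0.550 × 980 × (1080 − 7.71) × 18.0 / [3460 × (1 + 0.111 × 18.0)] = 1.04×10^7 / 10373 = 1003 m³.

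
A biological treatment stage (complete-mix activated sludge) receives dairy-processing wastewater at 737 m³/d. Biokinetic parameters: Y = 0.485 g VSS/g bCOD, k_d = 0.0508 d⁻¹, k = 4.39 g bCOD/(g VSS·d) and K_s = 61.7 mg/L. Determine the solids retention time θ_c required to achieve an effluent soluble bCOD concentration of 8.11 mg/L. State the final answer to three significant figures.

Specific growth rate at S = 8.11 mg/L: μ = YkS/(K_s+S) = 0.485·4.39·8.11/(61.7+8.11) = 0.2473 d⁻¹.
θ_c = 1/(μ − k_d) = 1/(0.2473 − 0.0508) = 1/0.1965 = 5.088 d.

θ_c ≈ 5.09 d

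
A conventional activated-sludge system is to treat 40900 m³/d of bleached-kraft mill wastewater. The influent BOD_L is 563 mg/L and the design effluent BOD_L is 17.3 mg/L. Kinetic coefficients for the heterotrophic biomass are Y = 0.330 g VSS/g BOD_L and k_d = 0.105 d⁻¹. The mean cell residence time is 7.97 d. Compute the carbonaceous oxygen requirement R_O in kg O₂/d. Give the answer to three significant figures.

R_O ≈ 16600 kg O₂/d

Observed yield with endogenous decay: Y_obs = Y / (1 + k_d·θ_c) = 0.330 / (1 + 0.105 × 7.97) = 0.330 / 1.837 = 0.1797 g VSS/g BOD_L.
Mass of BOD_L removed per day: Q(S₀ − S) = 40900 × 545.7 g/m³ = 22319 kg/d.
P_X = Y_obs·Q·(S₀ − S) = 0.1797 × 22319 = 4010 kg VSS/d.
Carbonaceous O₂ demand = substrate oxidised − cell-mass equivalent = 22319 − 1.42 × 4010 = 16625 kg O₂/d.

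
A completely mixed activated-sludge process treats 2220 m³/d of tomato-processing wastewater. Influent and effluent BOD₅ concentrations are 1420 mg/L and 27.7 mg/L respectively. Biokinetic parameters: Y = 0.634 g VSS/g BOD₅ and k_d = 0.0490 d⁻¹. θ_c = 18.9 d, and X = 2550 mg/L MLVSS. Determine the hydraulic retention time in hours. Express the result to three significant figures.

τ ≈ 81.5 h

From the SRT design equation V = Y Q (S₀−S) θ_c / [X (1 + k_d θ_c)] = 0.634 × 2220 × (1420 − 27.7) × 18.9 / [2550 × (1 + 0.0490 × 18.9)] = 3.7×10^7 / 4912 = 7541 m³.
τ = V/Q = 7541/2220 = 3.397 d, or 81.52 h.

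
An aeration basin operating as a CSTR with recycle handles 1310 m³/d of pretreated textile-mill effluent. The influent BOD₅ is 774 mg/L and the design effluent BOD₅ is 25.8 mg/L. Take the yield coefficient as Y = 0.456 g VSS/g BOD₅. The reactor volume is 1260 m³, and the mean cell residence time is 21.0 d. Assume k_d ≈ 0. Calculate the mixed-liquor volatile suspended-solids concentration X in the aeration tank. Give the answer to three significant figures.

X = Y·Q·ΔS·θ_c / V = 0.456 × 1310 × (774 − 25.8) × 21.0 / 1260 = 7449 mg/L.

X ≈ 7450 mg/L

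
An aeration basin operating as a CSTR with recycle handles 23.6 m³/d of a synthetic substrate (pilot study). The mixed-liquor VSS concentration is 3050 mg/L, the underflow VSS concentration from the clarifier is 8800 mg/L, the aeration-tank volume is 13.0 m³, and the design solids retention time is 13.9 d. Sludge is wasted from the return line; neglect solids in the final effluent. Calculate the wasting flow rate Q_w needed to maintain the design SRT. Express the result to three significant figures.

Q_w ≈ 0.324 m³/d

Q_w = (V·X)/(θ_c X_r) = 13.00 × 3050 / (13.9 × 8800) = 0.3241 m³/d.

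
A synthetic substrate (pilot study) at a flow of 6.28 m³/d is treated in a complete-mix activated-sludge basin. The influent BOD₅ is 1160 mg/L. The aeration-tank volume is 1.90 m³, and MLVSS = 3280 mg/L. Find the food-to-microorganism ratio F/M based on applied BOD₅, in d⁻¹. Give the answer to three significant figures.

F/M ≈ 1.17 d⁻¹

F/M = Q·S₀ / (V·X) = 6.28 × 1160 / (1.900 × 3280) = 1.169 g BOD₅·(g VSS·d)⁻¹.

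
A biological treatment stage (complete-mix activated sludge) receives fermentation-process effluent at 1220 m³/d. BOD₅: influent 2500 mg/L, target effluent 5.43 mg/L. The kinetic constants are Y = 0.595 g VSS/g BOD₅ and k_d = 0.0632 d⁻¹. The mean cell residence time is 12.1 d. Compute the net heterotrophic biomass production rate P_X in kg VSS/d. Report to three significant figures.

Observed yield with endogenous decay: Y_obs = Y / (1 + k_d·θ_c) = 0.595 / (1 + 0.0632 × 12.1) = 0.595 / 1.765 = 0.3372 g VSS/g BOD₅.
ΔS = 2500 − 5.43 = 2495 mg/L, so the substrate removal rate is 1220 × 2495/1000 = 3043 kg BOD₅/d.
Net biomass production P_X = Y_obs × Q·(S₀ − S) = 0.3372 × 3043 = 1026 kg VSS/d.

P_X ≈ 1030 kg VSS/d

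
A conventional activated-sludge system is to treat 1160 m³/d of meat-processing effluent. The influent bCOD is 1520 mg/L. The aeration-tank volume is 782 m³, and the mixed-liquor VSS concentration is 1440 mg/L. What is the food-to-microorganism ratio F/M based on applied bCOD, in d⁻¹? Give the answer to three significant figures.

F/M = applied load / biomass = Q·S₀/(V·X) = 1160 × 1520 / (782.0 × 1440) = 1.566 d⁻¹.

F/M ≈ 1.57 d⁻¹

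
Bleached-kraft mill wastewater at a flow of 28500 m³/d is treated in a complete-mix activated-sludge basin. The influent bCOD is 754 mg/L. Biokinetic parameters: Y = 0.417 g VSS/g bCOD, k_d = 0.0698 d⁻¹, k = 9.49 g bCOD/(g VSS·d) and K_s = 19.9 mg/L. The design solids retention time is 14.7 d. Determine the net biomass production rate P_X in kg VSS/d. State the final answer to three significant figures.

P_X ≈ 4420 kg VSS/d

Effluent substrate depends only on kinetics and SRT: S = K_s(1 + k_d θ_c) / [θ_c(Yk − k_d) − 1] = 19.9 × (1 + 0.0698 × 14.7) / [14.7 × (0.417 × 9.49 − 0.0698) − 1] = 40.32 / 56.15 = 0.7181 mg/L.
Observed yield with endogenous decay: Y_obs = Y / (1 + k_d·θ_c) = 0.417 / (1 + 0.0698 × 14.7) = 0.417 / 2.026 = 0.2058 g VSS/g bCOD.
Q·(S₀ − S) = 28500 × (754 − 0.718) × 10⁻³ = 21469 kg/d removed.
P_X = Y_obs · Q(S₀ − S) = 0.2058 × 21469 = 4419 kg VSS/d.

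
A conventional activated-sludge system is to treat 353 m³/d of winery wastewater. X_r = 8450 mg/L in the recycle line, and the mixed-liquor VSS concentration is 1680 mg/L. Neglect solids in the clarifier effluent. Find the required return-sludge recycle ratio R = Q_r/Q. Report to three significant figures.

R = Q_r/Q = X/(X_r − X) = 1680 / (8450 − 1680) = 0.2482.

R ≈ 0.248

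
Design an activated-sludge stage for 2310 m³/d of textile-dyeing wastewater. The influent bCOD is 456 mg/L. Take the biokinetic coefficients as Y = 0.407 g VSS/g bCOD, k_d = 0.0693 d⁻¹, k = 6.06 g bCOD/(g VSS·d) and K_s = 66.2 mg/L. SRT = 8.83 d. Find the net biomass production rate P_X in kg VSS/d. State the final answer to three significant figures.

Effluent substrate depends only on kinetics and SRT: S = K_s(1 + k_d θ_c) / [θ_c(Yk − k_d) − 1] = 66.2 × (1 + 0.0693 × 8.83) / [8.83 × (0.407 × 6.06 − 0.0693) − 1] = 106.7 / 20.17 = 5.291 mg/L.
Observed yield with endogenous decay: Y_obs = Y / (1 + k_d·θ_c) = 0.407 / (1 + 0.0693 × 8.83) = 0.407 / 1.612 = 0.2525 g VSS/g bCOD.
Mass of bCOD removed per day: Q(S₀ − S) = 2310 × 450.7 g/m³ = 1041 kg/d.
P_X = Y_obs · Q(S₀ − S) = 0.2525 × 1041 = 262.9 kg VSS/d.

P_X ≈ 263 kg VSS/d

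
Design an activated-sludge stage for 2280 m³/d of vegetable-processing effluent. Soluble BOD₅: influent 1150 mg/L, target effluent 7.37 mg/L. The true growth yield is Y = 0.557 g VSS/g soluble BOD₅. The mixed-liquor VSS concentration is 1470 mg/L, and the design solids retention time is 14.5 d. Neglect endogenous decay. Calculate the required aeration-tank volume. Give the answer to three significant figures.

V ≈ 14300 m³

V·X = Y·Q·ΔS·θ_c gives V = 0.557 × 2280 × (1150 − 7.37) × 14.5 / 1470 = 14314 m³.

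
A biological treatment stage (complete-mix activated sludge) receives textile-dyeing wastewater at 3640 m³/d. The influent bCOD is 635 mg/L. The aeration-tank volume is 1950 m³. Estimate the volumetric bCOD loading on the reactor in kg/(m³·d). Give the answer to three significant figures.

L_v ≈ 1.19 kg bCOD/(m³·d)

Volumetric loading L_v = Q·S₀ / V = 3640 × 635 g/m³ / 1950 m³ = 1185 g/(m³·d) = 1.185 kg bCOD/(m³·d).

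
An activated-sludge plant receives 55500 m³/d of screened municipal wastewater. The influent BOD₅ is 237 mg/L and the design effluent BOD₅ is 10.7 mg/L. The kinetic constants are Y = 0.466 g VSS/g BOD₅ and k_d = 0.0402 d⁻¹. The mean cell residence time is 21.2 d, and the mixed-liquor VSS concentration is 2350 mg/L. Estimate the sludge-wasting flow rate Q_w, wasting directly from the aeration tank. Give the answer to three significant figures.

Q_w ≈ 1340 m³/d

Rearranging the biomass balance for a CMAS with decay, V = Y·Q·ΔS·θ_c / [X·(1+k_d θ_c)] = 0.466 × 55500 × (237 − 10.7) × 21.2 / [2350 × (1 + 0.0402 × 21.2)] = 1.24×10^8 / 4353 = 28506 m³.
With mixed-liquor wasting, θ_c = V/Q_w, so Q_w = V/θ_c = 28506/21.2 = 1345 m³/d.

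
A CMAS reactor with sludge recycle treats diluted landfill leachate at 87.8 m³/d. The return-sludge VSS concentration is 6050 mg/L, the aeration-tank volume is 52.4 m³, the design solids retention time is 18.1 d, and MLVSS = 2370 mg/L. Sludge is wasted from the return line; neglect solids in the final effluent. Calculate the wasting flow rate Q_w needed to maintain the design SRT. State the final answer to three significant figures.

Q_w ≈ 1.13 m³/d

Q_w = (V·X)/(θ_c X_r) = 52.40 × 2370 / (18.1 × 6050) = 1.134 m³/d.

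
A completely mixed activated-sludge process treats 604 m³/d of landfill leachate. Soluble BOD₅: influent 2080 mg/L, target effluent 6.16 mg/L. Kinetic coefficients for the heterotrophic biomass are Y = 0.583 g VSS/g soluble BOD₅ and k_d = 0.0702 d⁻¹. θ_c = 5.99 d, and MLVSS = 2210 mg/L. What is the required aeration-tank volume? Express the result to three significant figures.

From the SRT design equation V = Y Q (S₀−S) θ_c / [X (1 + k_d θ_c)] = 0.583 × 604 × (2080 − 6.16) × 5.99 / [2210 × (1 + 0.0702 × 5.99)] = 4.37×10^6 / 3139 = 1393 m³.

V ≈ 1390 m³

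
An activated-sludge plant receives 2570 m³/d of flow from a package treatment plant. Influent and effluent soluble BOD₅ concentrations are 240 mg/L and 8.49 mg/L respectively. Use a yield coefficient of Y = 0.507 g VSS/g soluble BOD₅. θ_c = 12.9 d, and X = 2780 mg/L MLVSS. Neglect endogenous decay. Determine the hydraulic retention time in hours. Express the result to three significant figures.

V·X = Y·Q·ΔS·θ_c gives V = 0.507 × 2570 × (240 − 8.49) × 12.9 / 2780 = 1400 m³.
HRT = V/Q = 1400 m³ / 2570 m³·d⁻¹ = 0.5447 d × 24 = 13.07 h.

τ ≈ 13.1 h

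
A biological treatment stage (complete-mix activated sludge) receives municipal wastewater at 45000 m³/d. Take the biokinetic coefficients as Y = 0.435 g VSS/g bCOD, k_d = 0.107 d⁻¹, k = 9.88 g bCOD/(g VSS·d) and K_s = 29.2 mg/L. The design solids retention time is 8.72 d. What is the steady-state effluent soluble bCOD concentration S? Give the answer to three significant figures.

Effluent substrate depends only on kinetics and SRT: S = K_s(1 + k_d θ_c) / [θ_c(Yk − k_d) − 1] = 29.2 × (1 + 0.107 × 8.72) / [8.72 × (0.435 × 9.88 − 0.107) − 1] = 56.44 / 35.54 = 1.588 mg/L.

S ≈ 1.59 mg/L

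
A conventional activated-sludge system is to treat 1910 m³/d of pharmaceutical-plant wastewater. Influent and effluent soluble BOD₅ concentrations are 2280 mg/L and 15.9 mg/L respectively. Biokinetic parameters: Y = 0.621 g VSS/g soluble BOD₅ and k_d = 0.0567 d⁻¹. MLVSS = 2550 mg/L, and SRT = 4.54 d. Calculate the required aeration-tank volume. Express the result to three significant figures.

V ≈ 3800 m³

Steady-state biomass mass balance: V·X·(1 + k_d·θ_c) = Y·Q·(S₀ − S)·θ_c, so V = 0.621 × 1910 × (2280 − 15.9) × 4.54 / [2550 × (1 + 0.0567 × 4.54)] = 1.22×10^7 / 3206 = 3802 m³.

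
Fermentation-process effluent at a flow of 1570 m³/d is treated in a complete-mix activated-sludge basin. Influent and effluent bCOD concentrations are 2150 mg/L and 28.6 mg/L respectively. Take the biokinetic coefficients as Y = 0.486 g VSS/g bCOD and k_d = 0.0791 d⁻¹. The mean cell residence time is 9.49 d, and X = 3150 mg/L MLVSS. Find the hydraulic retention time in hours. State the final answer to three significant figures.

τ ≈ 42.6 h

Rearranging the biomass balance for a CMAS with decay, V = Y·Q·ΔS·θ_c / [X·(1+k_d θ_c)] = 0.486 × 1570 × (2150 − 28.6) × 9.49 / [3150 × (1 + 0.0791 × 9.49)] = 1.54×10^7 / 5515 = 2786 m³.
HRT = V/Q = 2786 m³ / 1570 m³·d⁻¹ = 1.774 d × 24 = 42.58 h.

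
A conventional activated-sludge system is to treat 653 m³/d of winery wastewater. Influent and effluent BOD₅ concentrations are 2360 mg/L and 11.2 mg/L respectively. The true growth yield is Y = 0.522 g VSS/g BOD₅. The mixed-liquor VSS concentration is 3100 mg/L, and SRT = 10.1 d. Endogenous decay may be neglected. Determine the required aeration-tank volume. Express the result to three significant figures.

V ≈ 2610 m³

With k_d = 0 the design equation reduces to V = Y Q (S₀−S) θ_c / X = 0.522 × 653 × (2360 − 11.2) × 10.1 / 3100 = 2608 m³.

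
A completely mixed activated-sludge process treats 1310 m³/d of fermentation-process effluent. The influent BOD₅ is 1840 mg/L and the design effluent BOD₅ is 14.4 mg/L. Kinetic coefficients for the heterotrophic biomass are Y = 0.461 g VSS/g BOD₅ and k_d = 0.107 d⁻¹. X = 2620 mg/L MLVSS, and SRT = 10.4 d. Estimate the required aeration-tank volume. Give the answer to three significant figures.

Steady-state biomass mass balance: V·X·(1 + k_d·θ_c) = Y·Q·(S₀ − S)·θ_c, so V = 0.461 × 1310 × (1840 − 14.4) × 10.4 / [2620 × (1 + 0.107 × 10.4)] = 1.15×10^7 / 5536 = 2071 m³.

V ≈ 2070 m³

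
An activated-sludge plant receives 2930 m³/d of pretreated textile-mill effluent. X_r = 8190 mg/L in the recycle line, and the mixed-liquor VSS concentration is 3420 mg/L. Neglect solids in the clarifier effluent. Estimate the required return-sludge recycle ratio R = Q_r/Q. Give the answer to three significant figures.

Mass balance around the secondary clarifier (neglecting effluent solids): R = X / (X_r − X) = 3420 / (8190 − 3420) = 0.7170.

R ≈ 0.717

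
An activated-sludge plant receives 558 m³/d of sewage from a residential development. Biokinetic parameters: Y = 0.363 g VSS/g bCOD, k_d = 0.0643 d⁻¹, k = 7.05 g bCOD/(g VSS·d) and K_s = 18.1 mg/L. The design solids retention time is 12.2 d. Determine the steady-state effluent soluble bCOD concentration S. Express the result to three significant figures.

S ≈ 1.10 mg/L

From the Monod/SRT balance for a CMAS, S = K_s·(1+k_d θ_c)/[θ_c·(Y k − k_d) − 1] = 18.1 × (1 + 0.0643 × 12.2) / [12.2 × (0.363 × 7.05 − 0.0643) − 1] = 32.30 / 29.44 = 1.097 mg/L.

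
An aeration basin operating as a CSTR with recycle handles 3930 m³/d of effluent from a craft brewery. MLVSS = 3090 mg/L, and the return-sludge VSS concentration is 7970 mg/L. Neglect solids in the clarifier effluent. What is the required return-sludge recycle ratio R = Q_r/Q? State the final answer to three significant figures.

Mass balance around the secondary clarifier (neglecting effluent solids): R = X / (X_r − X) = 3090 / (7970 − 3090) = 0.6332.

R ≈ 0.633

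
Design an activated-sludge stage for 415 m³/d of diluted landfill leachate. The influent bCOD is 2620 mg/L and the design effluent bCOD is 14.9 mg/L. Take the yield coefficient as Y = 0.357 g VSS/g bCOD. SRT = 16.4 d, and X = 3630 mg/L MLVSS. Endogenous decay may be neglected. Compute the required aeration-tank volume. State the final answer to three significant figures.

V ≈ 1740 m³

With k_d = 0 the design equation reduces to V = Y Q (S₀−S) θ_c / X = 0.357 × 415 × (2620 − 14.9) × 16.4 / 3630 = 1744 m³.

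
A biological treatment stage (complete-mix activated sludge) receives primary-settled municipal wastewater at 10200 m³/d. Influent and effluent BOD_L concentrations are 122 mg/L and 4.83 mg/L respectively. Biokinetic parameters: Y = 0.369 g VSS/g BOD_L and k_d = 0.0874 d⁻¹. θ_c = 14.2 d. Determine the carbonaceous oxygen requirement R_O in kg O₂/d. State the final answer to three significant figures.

R_O ≈ 916 kg O₂/d

The observed yield is Y_obs = Y/(1 + k_d·θ_c) = 0.369 / (1 + 0.0874 × 14.2) = 0.369 / 2.241 = 0.1647 g VSS per g BOD_L removed.
Substrate removed = Q·(S₀ − S) = 10200 m³/d × (122 − 4.83) g/m³ = 1.2×10^6 g/d = 1195 kg/d.
Net sludge production P_X = 0.1647 × 1195 = 196.8 kg VSS/d.
R_O = Q·(S₀ − S) − 1.42·P_X = 1195 − 1.42 × 196.8 = 915.7 kg O₂/d.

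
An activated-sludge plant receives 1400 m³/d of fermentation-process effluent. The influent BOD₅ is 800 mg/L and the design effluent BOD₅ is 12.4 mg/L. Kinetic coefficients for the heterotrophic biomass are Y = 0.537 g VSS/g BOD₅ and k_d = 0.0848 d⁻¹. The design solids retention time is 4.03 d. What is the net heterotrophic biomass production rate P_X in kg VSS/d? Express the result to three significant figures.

P_X ≈ 441 kg VSS/d

Observed yield with endogenous decay: Y_obs = Y / (1 + k_d·θ_c) = 0.537 / (1 + 0.0848 × 4.03) = 0.537 / 1.342 = 0.4002 g VSS/g BOD₅.
Mass of BOD₅ removed per day: Q(S₀ − S) = 1400 × 787.6 g/m³ = 1103 kg/d.
So the net sludge growth is P_X = 0.4002 × 1103 = 441.3 kg VSS/d.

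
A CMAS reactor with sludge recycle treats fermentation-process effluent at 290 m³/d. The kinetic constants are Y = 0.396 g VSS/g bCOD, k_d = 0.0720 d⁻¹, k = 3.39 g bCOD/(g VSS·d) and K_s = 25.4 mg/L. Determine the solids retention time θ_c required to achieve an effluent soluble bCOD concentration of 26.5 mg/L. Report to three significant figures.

θ_c ≈ 1.63 d

At the target effluent, Y k S/(K_s+S) = 0.396×3.39×26.5/51.90 = 0.6854 d⁻¹.
1/θ_c = 0.6854 − 0.0720 = 0.6134 d⁻¹, so θ_c = 1.630 d.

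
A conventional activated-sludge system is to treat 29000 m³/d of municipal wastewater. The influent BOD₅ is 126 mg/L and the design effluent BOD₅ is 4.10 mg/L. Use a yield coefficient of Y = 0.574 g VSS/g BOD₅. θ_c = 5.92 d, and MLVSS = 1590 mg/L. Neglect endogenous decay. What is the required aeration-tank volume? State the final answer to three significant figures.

With k_d = 0 the design equation reduces to V = Y Q (S₀−S) θ_c / X = 0.574 × 29000 × (126 − 4.10) × 5.92 / 1590 = 7555 m³.

V ≈ 7560 m³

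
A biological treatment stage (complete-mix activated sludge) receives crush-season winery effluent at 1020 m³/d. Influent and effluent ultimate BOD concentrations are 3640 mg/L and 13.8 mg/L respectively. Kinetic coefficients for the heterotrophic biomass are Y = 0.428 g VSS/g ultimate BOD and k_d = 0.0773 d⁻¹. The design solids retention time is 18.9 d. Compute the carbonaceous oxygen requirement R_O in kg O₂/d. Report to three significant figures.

R_O ≈ 2790 kg O₂/d

Correct the yield for decay: Y_obs = Y/(1 + k_d θ_c) = 0.428 / (1 + 0.0773 × 18.9) = 0.428 / 2.461 = 0.1739.
Mass of ultimate BOD removed per day: Q(S₀ − S) = 1020 × 3626 g/m³ = 3699 kg/d.
P_X = Y_obs·Q·(S₀ − S) = 0.1739 × 3699 = 643.3 kg VSS/d.
Carbonaceous O₂ demand = substrate oxidised − cell-mass equivalent = 3699 − 1.42 × 643.3 = 2785 kg O₂/d.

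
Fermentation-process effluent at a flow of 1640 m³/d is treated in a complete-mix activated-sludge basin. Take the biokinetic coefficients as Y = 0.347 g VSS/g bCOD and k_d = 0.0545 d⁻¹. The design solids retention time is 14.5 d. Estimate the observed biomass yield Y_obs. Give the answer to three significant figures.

Y_obs ≈ 0.194 g VSS/g bCOD

Observed yield with endogenous decay: Y_obs = Y / (1 + k_d·θ_c) = 0.347 / (1 + 0.0545 × 14.5) = 0.347 / 1.790 = 0.1938 g VSS/g bCOD.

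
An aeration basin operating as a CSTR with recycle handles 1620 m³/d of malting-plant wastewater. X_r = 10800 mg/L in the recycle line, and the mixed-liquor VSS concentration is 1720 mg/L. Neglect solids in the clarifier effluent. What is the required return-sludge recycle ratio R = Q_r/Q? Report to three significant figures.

R = Q_r/Q = X/(X_r − X) = 1720 / (10800 − 1720) = 0.1894.

R ≈ 0.189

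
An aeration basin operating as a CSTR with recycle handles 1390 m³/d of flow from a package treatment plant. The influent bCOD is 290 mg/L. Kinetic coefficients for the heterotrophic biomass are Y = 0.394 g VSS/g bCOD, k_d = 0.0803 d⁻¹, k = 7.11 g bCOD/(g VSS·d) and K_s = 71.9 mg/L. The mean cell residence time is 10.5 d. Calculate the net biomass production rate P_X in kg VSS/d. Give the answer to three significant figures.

Effluent substrate depends only on kinetics and SRT: S = K_s(1 + k_d θ_c) / [θ_c(Yk − k_d) − 1] = 71.9 × (1 + 0.0803 × 10.5) / [10.5 × (0.394 × 7.11 − 0.0803) − 1] = 132.5 / 27.57 = 4.807 mg/L.
Observed yield with endogenous decay: Y_obs = Y / (1 + k_d·θ_c) = 0.394 / (1 + 0.0803 × 10.5) = 0.394 / 1.843 = 0.2138 g VSS/g bCOD.
ΔS = 290 − 4.81 = 285.2 mg/L, so the substrate removal rate is 1390 × 285.2/1000 = 396.4 kg bCOD/d.
Biomass produced: P_X = Y_obs·Q·ΔS = 0.2138 × 396.4 ≈ 84.74 kg VSS/d.

P_X ≈ 84.7 kg VSS/d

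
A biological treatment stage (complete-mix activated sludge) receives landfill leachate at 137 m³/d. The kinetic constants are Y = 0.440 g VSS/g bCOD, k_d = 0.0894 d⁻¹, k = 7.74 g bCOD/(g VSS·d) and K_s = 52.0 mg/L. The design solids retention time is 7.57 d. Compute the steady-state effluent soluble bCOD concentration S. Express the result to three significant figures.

S ≈ 3.62 mg/L

For a completely mixed reactor with recycle the Lawrence–McCarty relation gives S = K_s·(1 + k_d·θ_c) / [θ_c·(Y·k − k_d) − 1] = 52.0 × (1 + 0.0894 × 7.57) / [7.57 × (0.440 × 7.74 − 0.0894) − 1] = 87.19 / 24.10 = 3.617 mg/L.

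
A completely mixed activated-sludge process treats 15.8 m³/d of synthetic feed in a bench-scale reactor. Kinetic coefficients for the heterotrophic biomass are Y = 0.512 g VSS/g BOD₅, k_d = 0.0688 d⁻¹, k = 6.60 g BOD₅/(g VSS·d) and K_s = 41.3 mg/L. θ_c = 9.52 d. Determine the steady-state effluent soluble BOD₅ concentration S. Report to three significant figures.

For a completely mixed reactor with recycle the Lawrence–McCarty relation gives S = K_s·(1 + k_d·θ_c) / [θ_c·(Y·k − k_d) − 1] = 41.3 × (1 + 0.0688 × 9.52) / [9.52 × (0.512 × 6.60 − 0.0688) − 1] = 68.35 / 30.52 = 2.240 mg/L.

S ≈ 2.24 mg/L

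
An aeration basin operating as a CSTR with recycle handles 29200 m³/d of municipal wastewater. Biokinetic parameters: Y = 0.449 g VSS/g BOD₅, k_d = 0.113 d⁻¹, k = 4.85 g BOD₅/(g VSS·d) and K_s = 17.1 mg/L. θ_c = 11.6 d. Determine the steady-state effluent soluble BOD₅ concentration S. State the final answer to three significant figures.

S ≈ 1.72 mg/L

Effluent substrate depends only on kinetics and SRT: S = K_s(1 + k_d θ_c) / [θ_c(Yk − k_d) − 1] = 17.1 × (1 + 0.113 × 11.6) / [11.6 × (0.449 × 4.85 − 0.113) − 1] = 39.51 / 22.95 = 1.722 mg/L.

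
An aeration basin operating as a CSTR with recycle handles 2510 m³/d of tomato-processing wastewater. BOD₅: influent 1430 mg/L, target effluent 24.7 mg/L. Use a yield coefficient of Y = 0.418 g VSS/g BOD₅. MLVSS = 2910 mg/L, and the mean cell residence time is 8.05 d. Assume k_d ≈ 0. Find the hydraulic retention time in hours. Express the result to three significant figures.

τ ≈ 39.0 h

With k_d = 0 the design equation reduces to V = Y Q (S₀−S) θ_c / X = 0.418 × 2510 × (1430 − 24.7) × 8.05 / 2910 = 4079 m³.
τ = V/Q = 4079/2510 = 1.625 d, or 39.00 h.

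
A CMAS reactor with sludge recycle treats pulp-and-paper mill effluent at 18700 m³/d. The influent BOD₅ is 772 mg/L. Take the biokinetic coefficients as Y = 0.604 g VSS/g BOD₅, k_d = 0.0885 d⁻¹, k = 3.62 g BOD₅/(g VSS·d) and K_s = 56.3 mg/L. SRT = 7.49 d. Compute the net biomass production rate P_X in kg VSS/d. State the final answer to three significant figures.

From the Monod/SRT balance for a CMAS, S = K_s·(1+k_d θ_c)/[θ_c·(Y k − k_d) − 1] = 56.3 × (1 + 0.0885 × 7.49) / [7.49 × (0.604 × 3.62 − 0.0885) − 1] = 93.62 / 14.71 = 6.363 mg/L.
Correct the yield for decay: Y_obs = Y/(1 + k_d θ_c) = 0.604 / (1 + 0.0885 × 7.49) = 0.604 / 1.663 = 0.3632.
ΔS = 772 − 6.36 = 765.6 mg/L, so the substrate removal rate is 18700 × 765.6/1000 = 14317 kg BOD₅/d.
So the net sludge growth is P_X = 0.3632 × 14317 = 5201 kg VSS/d.

P_X ≈ 5200 kg VSS/d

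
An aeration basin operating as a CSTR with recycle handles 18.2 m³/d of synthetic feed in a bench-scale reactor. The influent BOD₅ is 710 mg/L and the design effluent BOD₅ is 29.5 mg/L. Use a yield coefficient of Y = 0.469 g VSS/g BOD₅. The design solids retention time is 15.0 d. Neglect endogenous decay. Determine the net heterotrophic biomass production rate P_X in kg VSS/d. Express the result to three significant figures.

Since k_d ≈ 0, Y_obs = Y = 0.469 g VSS/g BOD₅.
Mass of BOD₅ removed per day: Q(S₀ − S) = 18.2 × 680.5 g/m³ = 12.39 kg/d.
So the net sludge growth is P_X = 0.4690 × 12.39 = 5.809 kg VSS/d.

P_X ≈ 5.81 kg VSS/d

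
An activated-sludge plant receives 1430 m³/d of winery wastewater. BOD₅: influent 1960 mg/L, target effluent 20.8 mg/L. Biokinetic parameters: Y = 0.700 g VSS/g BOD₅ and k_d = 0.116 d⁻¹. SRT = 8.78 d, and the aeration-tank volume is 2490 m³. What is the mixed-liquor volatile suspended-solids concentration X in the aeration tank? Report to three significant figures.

Solving the biomass balance for X: X = Y Q (S₀−S) θ_c / [V (1+k_d θ_c)] = 0.700 × 1430 × (1960 − 20.8) × 8.78 / [2490 × (1 + 0.116 × 8.78)] = 3391 mg/L.

X ≈ 3390 mg/L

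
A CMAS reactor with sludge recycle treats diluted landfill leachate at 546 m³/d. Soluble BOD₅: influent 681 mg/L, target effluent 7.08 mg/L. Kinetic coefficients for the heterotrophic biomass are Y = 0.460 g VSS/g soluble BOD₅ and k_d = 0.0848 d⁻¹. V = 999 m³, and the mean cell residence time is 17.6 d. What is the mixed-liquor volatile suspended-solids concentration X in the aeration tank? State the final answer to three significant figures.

Solving the biomass balance for X: X = Y Q (S₀−S) θ_c / [V (1+k_d θ_c)] = 0.460 × 546 × (681 − 7.08) × 17.6 / [999 × (1 + 0.0848 × 17.6)] = 1196 mg/L.

X ≈ 1200 mg/L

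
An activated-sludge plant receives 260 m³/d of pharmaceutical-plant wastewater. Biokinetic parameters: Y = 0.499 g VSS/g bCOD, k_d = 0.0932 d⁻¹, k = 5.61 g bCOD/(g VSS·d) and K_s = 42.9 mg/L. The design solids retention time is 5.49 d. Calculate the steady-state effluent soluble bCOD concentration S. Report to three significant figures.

S ≈ 4.68 mg/L

For a completely mixed reactor with recycle the Lawrence–McCarty relation gives S = K_s·(1 + k_d·θ_c) / [θ_c·(Y·k − k_d) − 1] = 42.9 × (1 + 0.0932 × 5.49) / [5.49 × (0.499 × 5.61 − 0.0932) − 1] = 64.85 / 13.86 = 4.680 mg/L.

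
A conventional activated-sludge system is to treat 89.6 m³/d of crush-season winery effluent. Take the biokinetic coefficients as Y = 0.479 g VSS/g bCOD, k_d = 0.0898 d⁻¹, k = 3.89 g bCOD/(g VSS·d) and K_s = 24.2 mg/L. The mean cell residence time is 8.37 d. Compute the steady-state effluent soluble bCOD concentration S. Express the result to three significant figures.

S ≈ 3.06 mg/L

From the Monod/SRT balance for a CMAS, S = K_s·(1+k_d θ_c)/[θ_c·(Y k − k_d) − 1] = 24.2 × (1 + 0.0898 × 8.37) / [8.37 × (0.479 × 3.89 − 0.0898) − 1] = 42.39 / 13.84 = 3.062 mg/L.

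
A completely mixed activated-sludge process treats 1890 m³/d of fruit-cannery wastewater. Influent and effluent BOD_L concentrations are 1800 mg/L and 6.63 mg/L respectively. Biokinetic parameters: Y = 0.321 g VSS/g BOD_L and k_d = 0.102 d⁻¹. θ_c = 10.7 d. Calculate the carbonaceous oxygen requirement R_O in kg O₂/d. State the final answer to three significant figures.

Observed yield with endogenous decay: Y_obs = Y / (1 + k_d·θ_c) = 0.321 / (1 + 0.102 × 10.7) = 0.321 / 2.091 = 0.1535 g VSS/g BOD_L.
Q·(S₀ − S) = 1890 × (1800 − 6.63) × 10⁻³ = 3389 kg/d removed.
P_X = Y_obs·Q·(S₀ − S) = 0.1535 × 3389 = 520.2 kg VSS/d.
R_O = Q·ΔS − 1.42 P_X = 3389 − 738.7 = 2651 kg O₂/d.

R_O ≈ 2650 kg O₂/d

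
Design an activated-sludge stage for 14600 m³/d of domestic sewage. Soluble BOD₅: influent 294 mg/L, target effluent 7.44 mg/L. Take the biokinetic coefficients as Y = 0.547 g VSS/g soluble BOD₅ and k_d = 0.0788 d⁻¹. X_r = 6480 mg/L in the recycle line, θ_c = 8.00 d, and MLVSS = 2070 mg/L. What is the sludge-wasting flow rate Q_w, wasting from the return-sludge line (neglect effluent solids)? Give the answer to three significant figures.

Steady-state biomass mass balance: V·X·(1 + k_d·θ_c) = Y·Q·(S₀ − S)·θ_c, so V = 0.547 × 14600 × (294 − 7.44) × 8.00 / [2070 × (1 + 0.0788 × 8.00)] = 1.83×10^7 / 3375 = 5425 m³.
θ_c = V·X/(Q_w·X_r) when wasting from the recycle, so Q_w = V·X/(θ_c·X_r) = 5425 × 2070 / (8.00 × 6480) = 216.6 m³/d.

Q_w ≈ 217 m³/d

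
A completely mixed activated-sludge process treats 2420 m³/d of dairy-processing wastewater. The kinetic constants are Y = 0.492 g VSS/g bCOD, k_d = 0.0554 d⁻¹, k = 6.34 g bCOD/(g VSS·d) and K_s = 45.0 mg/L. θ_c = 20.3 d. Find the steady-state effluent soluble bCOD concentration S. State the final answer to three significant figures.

For a completely mixed reactor with recycle the Lawrence–McCarty relation gives S = K_s·(1 + k_d·θ_c) / [θ_c·(Y·k − k_d) − 1] = 45.0 × (1 + 0.0554 × 20.3) / [20.3 × (0.492 × 6.34 − 0.0554) − 1] = 95.61 / 61.20 = 1.562 mg/L.

S ≈ 1.56 mg/L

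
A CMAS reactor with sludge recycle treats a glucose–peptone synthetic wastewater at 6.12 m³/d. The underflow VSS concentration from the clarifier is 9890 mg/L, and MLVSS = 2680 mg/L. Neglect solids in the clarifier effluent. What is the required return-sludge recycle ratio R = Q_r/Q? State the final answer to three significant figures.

Solids balance on the clarifier gives (1+R)X = R·X_r, so R = X/(X_r − X) = 2680 / (9890 − 2680) = 0.3717.

R ≈ 0.372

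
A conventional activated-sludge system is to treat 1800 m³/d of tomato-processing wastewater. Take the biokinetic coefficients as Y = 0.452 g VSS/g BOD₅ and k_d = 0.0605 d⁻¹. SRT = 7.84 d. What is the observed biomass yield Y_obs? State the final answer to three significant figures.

Y_obs ≈ 0.307 g VSS/g BOD₅

Observed yield with endogenous decay: Y_obs = Y / (1 + k_d·θ_c) = 0.452 / (1 + 0.0605 × 7.84) = 0.452 / 1.474 = 0.3066 g VSS/g BOD₅.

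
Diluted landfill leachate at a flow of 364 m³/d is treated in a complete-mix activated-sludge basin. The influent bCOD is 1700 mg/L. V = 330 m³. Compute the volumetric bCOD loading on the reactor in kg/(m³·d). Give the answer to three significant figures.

L_v = Q S₀ / V = 364 × 1700 × 10⁻³ / 330.0 = 1.875 kg/(m³·d).

L_v ≈ 1.88 kg bCOD/(m³·d)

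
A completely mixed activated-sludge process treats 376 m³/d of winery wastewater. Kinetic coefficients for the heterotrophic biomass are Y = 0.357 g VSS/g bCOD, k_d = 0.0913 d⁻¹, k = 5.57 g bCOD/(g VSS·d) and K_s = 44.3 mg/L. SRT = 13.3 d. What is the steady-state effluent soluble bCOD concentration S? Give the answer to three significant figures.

Effluent substrate depends only on kinetics and SRT: S = K_s(1 + k_d θ_c) / [θ_c(Yk − k_d) − 1] = 44.3 × (1 + 0.0913 × 13.3) / [13.3 × (0.357 × 5.57 − 0.0913) − 1] = 98.09 / 24.23 = 4.048 mg/L.

S ≈ 4.05 mg/L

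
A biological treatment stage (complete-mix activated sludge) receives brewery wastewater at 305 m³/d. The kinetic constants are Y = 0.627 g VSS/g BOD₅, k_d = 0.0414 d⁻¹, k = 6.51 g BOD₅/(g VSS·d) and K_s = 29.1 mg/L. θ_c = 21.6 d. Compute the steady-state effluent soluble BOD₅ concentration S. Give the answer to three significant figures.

S ≈ 0.639 mg/L

For a completely mixed reactor with recycle the Lawrence–McCarty relation gives S = K_s·(1 + k_d·θ_c) / [θ_c·(Y·k − k_d) − 1] = 29.1 × (1 + 0.0414 × 21.6) / [21.6 × (0.627 × 6.51 − 0.0414) − 1] = 55.12 / 86.27 = 0.6389 mg/L.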